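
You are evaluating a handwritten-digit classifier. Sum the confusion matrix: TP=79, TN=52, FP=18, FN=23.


Total = TP + TN + FP + FN
= 79 + 52 + 18 + 23
= 172
(Predicted positive: 97, predicted negative: 75)

172


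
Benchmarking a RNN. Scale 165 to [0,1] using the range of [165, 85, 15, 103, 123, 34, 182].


min=15, max=182
(165-15)/(182-15) = 150/167 = 0.8982

0.8982


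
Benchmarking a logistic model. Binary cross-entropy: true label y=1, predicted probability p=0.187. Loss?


BCE = -[y·ln(p) + (1-y)·ln(1-p)]
= -1·ln(0.187) - 0
= -ln(0.187) = 1.6766

1.6766


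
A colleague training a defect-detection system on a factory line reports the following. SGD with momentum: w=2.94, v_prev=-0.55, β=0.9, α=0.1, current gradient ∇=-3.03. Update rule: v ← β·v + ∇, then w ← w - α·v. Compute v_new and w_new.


v_new = 0.9·-0.55 - 3.03 = -0.495 - 3.03 = -3.525
w_new = 2.94 - 0.1·-3.525 = 2.94 + 0.3525 = 3.2925

v_new=-3.525, w_new=3.2925


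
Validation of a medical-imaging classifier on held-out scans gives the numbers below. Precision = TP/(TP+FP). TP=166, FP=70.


Precision = TP/(TP+FP)
= 166/(166+70)
= 166/236 = 70.34%

70.34%


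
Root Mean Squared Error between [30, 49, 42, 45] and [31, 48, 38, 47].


MSE = 22/4 = 5.5
RMSE = √(22/4) = 2.3452

2.3452


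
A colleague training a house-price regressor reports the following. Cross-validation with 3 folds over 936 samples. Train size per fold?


Fold size = 936/3 = 312
Training per fold = 936 - 312 = 624

624


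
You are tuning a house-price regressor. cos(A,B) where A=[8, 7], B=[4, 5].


A·B = 8·4 + 7·5 = 67
‖A‖ = √113 = 10.6301, ‖B‖ = √41 = 6.4031
cos = 67/(√113·√41) = 67/√4633 = 0.9843

0.9843


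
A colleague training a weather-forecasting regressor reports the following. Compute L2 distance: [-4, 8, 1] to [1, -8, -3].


d = √((-4-1)² + (8+ 8)² + (1+ 3)²)
  = √(25 + 256 + 16)
  = √297 = 17.2337

17.2337


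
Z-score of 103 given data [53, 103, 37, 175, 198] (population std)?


μ = 113.2, σ = 64.1012
z = (103 - 113.2)/64.1012 = -0.1591

-0.1591


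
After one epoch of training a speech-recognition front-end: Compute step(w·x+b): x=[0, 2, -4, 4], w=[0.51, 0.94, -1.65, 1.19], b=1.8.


z = (0)·(0.51) + (2)·(0.94) + (-4)·(-1.65) + (4)·(1.19) + 1.8
  = 15.04
step(z) = 1 (z≥0)

1


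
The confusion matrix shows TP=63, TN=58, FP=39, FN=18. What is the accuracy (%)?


Accuracy = (TP+TN)/(TP+TN+FP+FN)
= (63+58)/(178)
= 121/178 = 67.98%

67.98%


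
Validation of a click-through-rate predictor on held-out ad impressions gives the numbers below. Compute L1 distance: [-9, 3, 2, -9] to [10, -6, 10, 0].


d = |-9-10| + |3+ 6| + |2-10| + |-9-0|
  = 19 + 9 + 8 + 9
  = 45

45


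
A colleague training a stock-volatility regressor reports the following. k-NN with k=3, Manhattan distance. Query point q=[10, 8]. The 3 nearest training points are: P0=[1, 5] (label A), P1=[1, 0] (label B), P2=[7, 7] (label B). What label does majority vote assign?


d(q,P0) = 12  (label A)
d(q,P1) = 17  (label B)
d(q,P2) = 4  (label B)
Votes: A=1, B=2
Majority → B

B


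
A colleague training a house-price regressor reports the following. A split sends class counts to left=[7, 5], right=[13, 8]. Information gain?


Parent = [20, 13], H_parent = 0.9673
H_left = 0.9799 (n=12), H_right = 0.9587 (n=21)
H_children = (12/33)·0.9799 + (21/33)·0.9587 = 0.9664
IG = 0.9673 - 0.9664 = 0.0009

0.0009


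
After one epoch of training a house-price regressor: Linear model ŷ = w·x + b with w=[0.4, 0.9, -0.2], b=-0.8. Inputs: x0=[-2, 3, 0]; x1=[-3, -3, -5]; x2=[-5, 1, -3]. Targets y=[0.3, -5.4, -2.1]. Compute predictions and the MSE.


ŷ0 = (0.4)·(-2) + (0.9)·(3) + (-0.2)·(0) - 0.8 = 1.1
ŷ1 = (0.4)·(-3) + (0.9)·(-3) + (-0.2)·(-5) - 0.8 = -3.7
ŷ2 = (0.4)·(-5) + (0.9)·(1) + (-0.2)·(-3) - 0.8 = -1.3
errors² = [0.64, 2.89, 0.64]
MSE = 4.1700/3 = 1.39

1.39


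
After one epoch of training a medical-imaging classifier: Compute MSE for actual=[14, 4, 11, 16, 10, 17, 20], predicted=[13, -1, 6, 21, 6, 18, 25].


Squared errors: (14-13)²=1, (4+ 1)²=25, (11-6)²=25, (16-21)²=25, (10-6)²=16, (17-18)²=1, (20-25)²=25
Sum = 118
MSE = 118/7 = 118/7

118/7


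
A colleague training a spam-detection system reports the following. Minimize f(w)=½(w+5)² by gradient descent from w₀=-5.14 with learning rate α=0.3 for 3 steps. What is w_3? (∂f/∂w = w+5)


step 1: grad = -5.14+5 = -0.14; w = -5.14 - 0.3·(-0.14) = -5.098
step 2: grad = -5.098+5 = -0.098; w = -5.098 - 0.3·(-0.098) = -5.0686
step 3: grad = -5.0686+5 = -0.0686; w = -5.0686 - 0.3·(-0.0686) = -5.04802

-5.04802


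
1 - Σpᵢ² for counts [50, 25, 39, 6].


Probabilities: [50/120, 25/120, 39/120, 6/120] ≈ [0.4167, 0.2083, 0.325, 0.05]
Σpᵢ² = (2500 + 625 + 1521 + 36)/120² = 4682/14400
Gini = 1 - Σpᵢ² = 1 - 4682/14400 = 0.6749

0.6749


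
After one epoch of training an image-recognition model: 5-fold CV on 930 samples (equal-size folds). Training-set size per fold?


Fold size = 930/5 = 186
Training per fold = 930 - 186 = 744

744


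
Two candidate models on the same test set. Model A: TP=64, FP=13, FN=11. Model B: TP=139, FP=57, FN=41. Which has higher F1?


Model A: P=64/77=0.8312, R=64/75=0.8533, F1=2PR/(P+R)=2TP/(2TP+FP+FN)=128/152=0.8421
Model B: P=139/196=0.7092, R=139/180=0.7722, F1=2PR/(P+R)=2TP/(2TP+FP+FN)=278/376=0.7394
0.8421 > 0.7394 → Model A

Model A


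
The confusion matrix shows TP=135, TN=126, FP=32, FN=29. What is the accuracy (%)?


Accuracy = (TP+TN)/(TP+TN+FP+FN)
= (135+126)/(322)
= 261/322 = 81.06%

81.06%


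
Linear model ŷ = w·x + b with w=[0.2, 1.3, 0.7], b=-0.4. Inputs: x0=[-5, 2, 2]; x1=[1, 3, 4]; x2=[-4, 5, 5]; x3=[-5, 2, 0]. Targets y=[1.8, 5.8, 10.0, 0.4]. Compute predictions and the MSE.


ŷ0 = (0.2)·(-5) + (1.3)·(2) + (0.7)·(2) - 0.4 = 2.6
ŷ1 = (0.2)·(1) + (1.3)·(3) + (0.7)·(4) - 0.4 = 6.5
ŷ2 = (0.2)·(-4) + (1.3)·(5) + (0.7)·(5) - 0.4 = 8.8
ŷ3 = (0.2)·(-5) + (1.3)·(2) + (0.7)·(0) - 0.4 = 1.2
errors² = [0.64, 0.49, 1.44, 0.64]
MSE = 3.2100/4 = 0.8025

0.8025


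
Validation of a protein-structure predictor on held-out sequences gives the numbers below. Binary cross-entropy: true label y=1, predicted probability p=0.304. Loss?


BCE = -[y·ln(p) + (1-y)·ln(1-p)]
= -1·ln(0.304) - 0
= -ln(0.304) = 1.1907

1.1907


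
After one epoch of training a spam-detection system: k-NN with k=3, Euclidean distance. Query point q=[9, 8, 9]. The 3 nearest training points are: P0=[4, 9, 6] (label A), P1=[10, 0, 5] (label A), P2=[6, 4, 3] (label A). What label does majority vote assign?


d(q,P0) = 5.9161  (label A)
d(q,P1) = 9.0  (label A)
d(q,P2) = 7.8102  (label A)
Votes: A=3, B=0
Majority → A

A


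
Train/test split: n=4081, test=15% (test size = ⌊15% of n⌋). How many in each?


Test = ⌊4081·15/100⌋ = 612
Train = 4081 - 612 = 3469

Train: 3469, Test: 612


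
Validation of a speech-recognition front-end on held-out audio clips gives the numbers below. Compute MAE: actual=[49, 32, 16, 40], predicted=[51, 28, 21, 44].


Absolute errors: |49-51|=2, |32-28|=4, |16-21|=5, |40-44|=4
Sum = 15
MAE = 15/4 = 15/4

15/4


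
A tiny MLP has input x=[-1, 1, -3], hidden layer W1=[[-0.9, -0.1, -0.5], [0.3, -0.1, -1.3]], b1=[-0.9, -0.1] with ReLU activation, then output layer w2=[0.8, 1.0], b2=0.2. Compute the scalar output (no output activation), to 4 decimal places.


z1[0] = (-0.9)·(-1) + (-0.1)·(1) + (-0.5)·(-3) - 0.9 = 1.4
z1[1] = (0.3)·(-1) + (-0.1)·(1) + (-1.3)·(-3) - 0.1 = 3.4
h = ReLU(z1) = [1.4, 3.4]
output = (0.8)·(1.4) + (1.0)·(3.4) + 0.2 = 4.72

4.72


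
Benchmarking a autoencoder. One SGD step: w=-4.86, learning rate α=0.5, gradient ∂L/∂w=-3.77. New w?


w_new = w - α·∇
= -4.86 - 0.5·-3.77
= -4.86 + 1.885
= -2.975

-2.975


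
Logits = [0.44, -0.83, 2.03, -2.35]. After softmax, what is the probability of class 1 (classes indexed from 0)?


Exponentials: e^0.44=1.5527, e^-0.83=0.436, e^2.03=7.6141, e^-2.35=0.0954
Sum = 9.6982
Softmax = [0.1601, 0.045, 0.7851, 0.0098]
p[1] = 0.436/9.6982 = 0.045

0.045


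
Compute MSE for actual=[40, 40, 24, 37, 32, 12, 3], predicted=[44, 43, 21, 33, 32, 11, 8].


Squared errors: (40-44)²=16, (40-43)²=9, (24-21)²=9, (37-33)²=16, (32-32)²=0, (12-11)²=1, (3-8)²=25
Sum = 76
MSE = 76/7 = 76/7

76/7


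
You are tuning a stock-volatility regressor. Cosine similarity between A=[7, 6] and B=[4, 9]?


A·B = 7·4 + 6·9 = 82
‖A‖ = √85 = 9.2195, ‖B‖ = √97 = 9.8489
cos = 82/(√85·√97) = 82/√8245 = 0.9031

0.9031


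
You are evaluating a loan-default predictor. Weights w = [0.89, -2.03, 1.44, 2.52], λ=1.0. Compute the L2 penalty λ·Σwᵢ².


‖w‖₂² = (0.89)² + (-2.03)² + (1.44)² + (2.52)²
     = 0.7921 + 4.1209 + 2.0736 + 6.3504
     = 13.337
λ·‖w‖₂² = 1.0·13.337 = 13.337

13.337


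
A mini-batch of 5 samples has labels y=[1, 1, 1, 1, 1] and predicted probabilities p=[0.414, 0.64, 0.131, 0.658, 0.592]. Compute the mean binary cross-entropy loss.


L[0] = -ln(0.414) = 0.8819
L[1] = -ln(0.64) = 0.4463
L[2] = -ln(0.131) = 2.0326
L[3] = -ln(0.658) = 0.4186
L[4] = -ln(0.592) = 0.5242
mean = (0.8819 + 0.4463 + 2.0326 + 0.4186 + 0.5242)/5 = 0.8607

0.8607


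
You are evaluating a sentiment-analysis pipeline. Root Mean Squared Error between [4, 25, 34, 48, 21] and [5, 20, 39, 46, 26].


MSE = 80/5 = 16
RMSE = √(80/5) = 4.0

4.0


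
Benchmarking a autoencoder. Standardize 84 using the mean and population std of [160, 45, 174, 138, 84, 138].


μ = 123.1667, σ = 44.7676
z = (84 - 123.1667)/44.7676 = -0.8749

-0.8749


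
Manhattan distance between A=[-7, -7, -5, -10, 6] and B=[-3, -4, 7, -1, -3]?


d = |-7+ 3| + |-7+ 4| + |-5-7| + |-10+ 1| + |6+ 3|
  = 4 + 3 + 12 + 9 + 9
  = 37

37


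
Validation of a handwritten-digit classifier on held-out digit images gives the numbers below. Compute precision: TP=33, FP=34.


Precision = TP/(TP+FP)
= 33/(33+34)
= 33/67 = 49.25%

49.25%


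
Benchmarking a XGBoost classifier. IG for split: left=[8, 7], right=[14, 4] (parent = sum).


Parent = [22, 11], H_parent = 0.9183
H_left = 0.9968 (n=15), H_right = 0.7642 (n=18)
H_children = (15/33)·0.9968 + (18/33)·0.7642 = 0.8699
IG = 0.9183 - 0.8699 = 0.0484

0.0484


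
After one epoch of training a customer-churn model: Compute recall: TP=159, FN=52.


Recall = TP/(TP+FN)
= 159/(159+52)
= 159/211 = 75.36%

75.36%


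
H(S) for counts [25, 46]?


Probabilities: [25/71, 46/71] ≈ [0.3521, 0.6479]
H = -((25/71)·log₂(25/71) + (46/71)·log₂(46/71))
  = 0.9359 bits

0.9359 bits


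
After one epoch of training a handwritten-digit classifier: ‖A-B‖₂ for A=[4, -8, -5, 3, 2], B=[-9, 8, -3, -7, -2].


d = √((4+ 9)² + (-8-8)² + (-5+ 3)² + (3+ 7)² + (2+ 2)²)
  = √(169 + 256 + 4 + 100 + 16)
  = √545 = 23.3452

23.3452


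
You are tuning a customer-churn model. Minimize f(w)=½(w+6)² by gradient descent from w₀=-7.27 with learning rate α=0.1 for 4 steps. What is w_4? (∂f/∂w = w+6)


step 1: grad = -7.27+6 = -1.27; w = -7.27 - 0.1·(-1.27) = -7.143
step 2: grad = -7.143+6 = -1.143; w = -7.143 - 0.1·(-1.143) = -7.0287
step 3: grad = -7.0287+6 = -1.0287; w = -7.0287 - 0.1·(-1.0287) = -6.92583
step 4: grad = -6.92583+6 = -0.92583; w = -6.92583 - 0.1·(-0.92583) = -6.833247

-6.833247


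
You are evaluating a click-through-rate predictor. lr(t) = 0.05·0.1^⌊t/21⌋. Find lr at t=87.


n_drops = ⌊87/21⌋ = 4
lr = 0.05·0.1^4 = 0.05·0.0001 = 0.000005

0.000005


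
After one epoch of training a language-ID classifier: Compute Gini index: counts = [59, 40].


Probabilities: [59/99, 40/99] ≈ [0.596, 0.404]
Σpᵢ² = (3481 + 1600)/99² = 5081/9801
Gini = 1 - Σpᵢ² = 1 - 5081/9801 = 0.4816

0.4816


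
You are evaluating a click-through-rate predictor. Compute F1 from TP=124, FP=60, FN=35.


Precision = 124/184 = 0.6739
Recall = 124/159 = 0.7799
F1 = 2·P·R/(P+R) = 2·TP/(2·TP+FP+FN) = 248/(248+60+35) = 248/343 = 0.723

0.723


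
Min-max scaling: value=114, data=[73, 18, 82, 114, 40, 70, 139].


min=18, max=139
(114-18)/(139-18) = 96/121 = 0.7934

0.7934


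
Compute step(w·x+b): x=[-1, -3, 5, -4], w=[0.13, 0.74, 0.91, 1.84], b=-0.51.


z = (-1)·(0.13) + (-3)·(0.74) + (5)·(0.91) + (-4)·(1.84) - 0.51
  = -5.67
step(z) = 0 (z<0)

0


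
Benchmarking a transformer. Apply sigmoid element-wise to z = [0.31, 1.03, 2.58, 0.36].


σ(0.31) = 1/(1+e^-0.31) = 0.5769
σ(1.03) = 1/(1+e^-1.03) = 0.7369
σ(2.58) = 1/(1+e^-2.58) = 0.9296
σ(0.36) = 1/(1+e^-0.36) = 0.589
result = [0.5769, 0.7369, 0.9296, 0.589]

[0.5769, 0.7369, 0.9296, 0.589]


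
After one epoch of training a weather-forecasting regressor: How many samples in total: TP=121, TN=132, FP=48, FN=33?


Total = TP + TN + FP + FN
= 121 + 132 + 48 + 33
= 334
(Predicted positive: 169, predicted negative: 165)

334


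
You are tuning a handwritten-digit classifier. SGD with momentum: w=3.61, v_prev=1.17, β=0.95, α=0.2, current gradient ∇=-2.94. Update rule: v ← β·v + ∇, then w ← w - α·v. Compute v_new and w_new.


v_new = 0.95·1.17 - 2.94 = 1.1115 - 2.94 = -1.8285
w_new = 3.61 - 0.2·-1.8285 = 3.61 + 0.3657 = 3.9757

v_new=-1.8285, w_new=3.9757


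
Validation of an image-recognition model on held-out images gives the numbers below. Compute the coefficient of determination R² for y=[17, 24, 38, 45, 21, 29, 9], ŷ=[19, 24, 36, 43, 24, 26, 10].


ȳ = 26.1429
SS_res = Σ(y-ŷ)² = 31
SS_tot = Σ(y-ȳ)² = 912.86
R² = 1 - SS_res/SS_tot = 1 - 0.034 = 0.966

0.966


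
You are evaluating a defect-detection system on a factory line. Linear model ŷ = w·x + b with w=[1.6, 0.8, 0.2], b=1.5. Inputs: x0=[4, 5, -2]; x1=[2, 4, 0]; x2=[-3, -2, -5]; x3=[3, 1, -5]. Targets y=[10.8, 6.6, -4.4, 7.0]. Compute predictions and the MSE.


ŷ0 = (1.6)·(4) + (0.8)·(5) + (0.2)·(-2) + 1.5 = 11.5
ŷ1 = (1.6)·(2) + (0.8)·(4) + (0.2)·(0) + 1.5 = 7.9
ŷ2 = (1.6)·(-3) + (0.8)·(-2) + (0.2)·(-5) + 1.5 = -5.9
ŷ3 = (1.6)·(3) + (0.8)·(1) + (0.2)·(-5) + 1.5 = 6.1
errors² = [0.49, 1.69, 2.25, 0.81]
MSE = 5.2400/4 = 1.31

1.31


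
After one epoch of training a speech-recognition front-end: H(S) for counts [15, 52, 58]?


Probabilities: [15/125, 52/125, 58/125] ≈ [0.12, 0.416, 0.464]
H = -((15/125)·log₂(15/125) + (52/125)·log₂(52/125) + (58/125)·log₂(58/125))
  = 1.4075 bits

1.4075 bits


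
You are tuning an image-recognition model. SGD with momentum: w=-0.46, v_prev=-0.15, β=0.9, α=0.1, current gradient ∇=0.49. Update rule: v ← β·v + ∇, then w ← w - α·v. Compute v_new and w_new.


v_new = 0.9·-0.15 + 0.49 = -0.135 + 0.49 = 0.355
w_new = -0.46 - 0.1·0.355 = -0.46 - 0.0355 = -0.4955

v_new=0.355, w_new=-0.4955


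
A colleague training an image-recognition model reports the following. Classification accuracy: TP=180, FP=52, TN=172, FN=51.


Accuracy = (TP+TN)/(TP+TN+FP+FN)
= (180+172)/(455)
= 352/455 = 77.36%

77.36%


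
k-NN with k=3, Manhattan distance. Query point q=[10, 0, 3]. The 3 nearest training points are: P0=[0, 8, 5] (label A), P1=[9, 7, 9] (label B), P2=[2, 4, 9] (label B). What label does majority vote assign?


d(q,P0) = 20  (label A)
d(q,P1) = 14  (label B)
d(q,P2) = 18  (label B)
Votes: A=1, B=2
Majority → B

B


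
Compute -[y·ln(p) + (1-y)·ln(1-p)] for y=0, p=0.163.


BCE = -[y·ln(p) + (1-y)·ln(1-p)]
= -0 - 1·ln(1-0.163)
= -ln(0.837) = 0.1779

0.1779


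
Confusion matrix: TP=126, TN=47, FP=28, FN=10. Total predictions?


Total = TP + TN + FP + FN
= 126 + 47 + 28 + 10
= 211
(Predicted positive: 154, predicted negative: 57)

211


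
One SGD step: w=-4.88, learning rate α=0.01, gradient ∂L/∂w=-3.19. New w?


w_new = w - α·∇
= -4.88 - 0.01·-3.19
= -4.88 + 0.0319
= -4.8481

-4.8481


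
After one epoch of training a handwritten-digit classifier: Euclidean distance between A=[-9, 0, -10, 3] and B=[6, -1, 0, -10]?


d = √((-9-6)² + (0+ 1)² + (-10-0)² + (3+ 10)²)
  = √(225 + 1 + 100 + 169)
  = √495 = 22.2486

22.2486


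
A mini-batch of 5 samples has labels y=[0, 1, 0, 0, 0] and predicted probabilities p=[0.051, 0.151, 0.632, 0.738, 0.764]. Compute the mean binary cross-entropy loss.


L[0] = -ln(1-0.051) = -ln(0.949) = 0.0523
L[1] = -ln(0.151) = 1.8905
L[2] = -ln(1-0.632) = -ln(0.368) = 0.9997
L[3] = -ln(1-0.738) = -ln(0.262) = 1.3394
L[4] = -ln(1-0.764) = -ln(0.236) = 1.4439
mean = (0.0523 + 1.8905 + 0.9997 + 1.3394 + 1.4439)/5 = 1.1452

1.1452


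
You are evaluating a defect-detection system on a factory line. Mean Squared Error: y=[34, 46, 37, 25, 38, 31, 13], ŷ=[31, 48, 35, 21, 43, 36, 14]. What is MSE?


Squared errors: (34-31)²=9, (46-48)²=4, (37-35)²=4, (25-21)²=16, (38-43)²=25, (31-36)²=25, (13-14)²=1
Sum = 84
MSE = 84/7 = 12

12


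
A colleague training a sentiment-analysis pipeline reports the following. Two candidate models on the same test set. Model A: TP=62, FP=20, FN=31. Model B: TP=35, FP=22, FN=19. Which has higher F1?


Model A: P=62/82=0.7561, R=62/93=0.6667, F1=2PR/(P+R)=2TP/(2TP+FP+FN)=124/175=0.7086
Model B: P=35/57=0.614, R=35/54=0.6481, F1=2PR/(P+R)=2TP/(2TP+FP+FN)=70/111=0.6306
0.7086 > 0.6306 → Model A

Model A


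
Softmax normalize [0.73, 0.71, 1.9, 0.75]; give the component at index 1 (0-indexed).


Exponentials: e^0.73=2.0751, e^0.71=2.034, e^1.9=6.6859, e^0.75=2.117
Sum = 12.912
Softmax = [0.1607, 0.1575, 0.5178, 0.164]
p[1] = 2.034/12.912 = 0.1575

0.1575


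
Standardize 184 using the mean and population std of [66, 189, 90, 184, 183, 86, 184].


μ = 140.2857, σ = 52.1172
z = (184 - 140.2857)/52.1172 = 0.8388

0.8388


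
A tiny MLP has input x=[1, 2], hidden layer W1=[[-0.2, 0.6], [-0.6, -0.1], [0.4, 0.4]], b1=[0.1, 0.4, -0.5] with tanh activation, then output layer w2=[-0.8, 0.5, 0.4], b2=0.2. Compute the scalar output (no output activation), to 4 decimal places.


z1[0] = (-0.2)·(1) + (0.6)·(2) + 0.1 = 1.1
z1[1] = (-0.6)·(1) + (-0.1)·(2) + 0.4 = -0.4
z1[2] = (0.4)·(1) + (0.4)·(2) - 0.5 = 0.7
h = tanh(z1) = [0.8005, -0.3799, 0.6044]
output = (-0.8)·(0.8005) + (0.5)·(-0.3799) + (0.4)·(0.6044) + 0.2 = -0.3886

-0.3886


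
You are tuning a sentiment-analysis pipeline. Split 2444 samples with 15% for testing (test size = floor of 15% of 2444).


Test = ⌊2444·15/100⌋ = 366
Train = 2444 - 366 = 2078

Train: 2078, Test: 366


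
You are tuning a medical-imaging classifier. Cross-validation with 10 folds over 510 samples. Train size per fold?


Fold size = 510/10 = 51
Training per fold = 510 - 51 = 459

459


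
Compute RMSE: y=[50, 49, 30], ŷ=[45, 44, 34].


MSE = 66/3 = 22
RMSE = √(66/3) = 4.6904

4.6904


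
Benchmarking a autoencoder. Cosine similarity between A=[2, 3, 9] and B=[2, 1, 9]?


A·B = 2·2 + 3·1 + 9·9 = 88
‖A‖ = √94 = 9.6954, ‖B‖ = √86 = 9.2736
cos = 88/(√94·√86) = 88/√8084 = 0.9787

0.9787


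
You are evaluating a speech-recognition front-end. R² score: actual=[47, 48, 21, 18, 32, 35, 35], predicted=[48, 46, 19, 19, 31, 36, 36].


ȳ = 33.7143
SS_res = Σ(y-ŷ)² = 13
SS_tot = Σ(y-ȳ)² = 795.43
R² = 1 - SS_res/SS_tot = 1 - 0.0163 = 0.9837

0.9837


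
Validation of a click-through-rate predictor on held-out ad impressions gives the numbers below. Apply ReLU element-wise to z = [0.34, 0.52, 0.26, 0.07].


ReLU(0.34) = max(0, 0.34) = 0.34
ReLU(0.52) = max(0, 0.52) = 0.52
ReLU(0.26) = max(0, 0.26) = 0.26
ReLU(0.07) = max(0, 0.07) = 0.07
result = [0.34, 0.52, 0.26, 0.07]

[0.34, 0.52, 0.26, 0.07]


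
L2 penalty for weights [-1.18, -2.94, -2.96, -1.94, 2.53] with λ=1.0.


‖w‖₂² = (-1.18)² + (-2.94)² + (-2.96)² + (-1.94)² + (2.53)²
     = 1.3924 + 8.6436 + 8.7616 + 3.7636 + 6.4009
     = 28.9621
λ·‖w‖₂² = 1.0·28.9621 = 28.9621

28.9621


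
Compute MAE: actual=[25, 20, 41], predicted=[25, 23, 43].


Absolute errors: |25-25|=0, |20-23|=3, |41-43|=2
Sum = 5
MAE = 5/3 = 5/3

5/3


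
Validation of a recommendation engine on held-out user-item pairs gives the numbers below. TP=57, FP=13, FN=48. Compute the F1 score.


Precision = 57/70 = 0.8143
Recall = 57/105 = 0.5429
F1 = 2·P·R/(P+R) = 2·TP/(2·TP+FP+FN) = 114/(114+13+48) = 114/175 = 0.6514

0.6514


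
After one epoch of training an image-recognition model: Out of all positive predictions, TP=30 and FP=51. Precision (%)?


Precision = TP/(TP+FP)
= 30/(30+51)
= 30/81 = 37.04%

37.04%


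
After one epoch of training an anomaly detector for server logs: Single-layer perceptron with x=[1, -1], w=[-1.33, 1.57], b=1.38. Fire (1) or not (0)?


z = (1)·(-1.33) + (-1)·(1.57) + 1.38
  = -1.52
step(z) = 0 (z<0)

0


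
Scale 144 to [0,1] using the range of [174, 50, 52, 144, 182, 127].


min=50, max=182
(144-50)/(182-50) = 94/132 = 0.7121

0.7121


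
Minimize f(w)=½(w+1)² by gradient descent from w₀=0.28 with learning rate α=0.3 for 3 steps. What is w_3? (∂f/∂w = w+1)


step 1: grad = 0.28+1 = 1.28; w = 0.28 - 0.3·(1.28) = -0.104
step 2: grad = -0.104+1 = 0.896; w = -0.104 - 0.3·(0.896) = -0.3728
step 3: grad = -0.3728+1 = 0.6272; w = -0.3728 - 0.3·(0.6272) = -0.56096

-0.56096


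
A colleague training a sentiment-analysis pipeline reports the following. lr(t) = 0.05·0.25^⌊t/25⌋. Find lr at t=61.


n_drops = ⌊61/25⌋ = 2
lr = 0.05·0.25^2 = 0.05·0.0625 = 0.003125

0.003125


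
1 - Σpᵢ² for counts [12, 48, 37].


Probabilities: [12/97, 48/97, 37/97] ≈ [0.1237, 0.4948, 0.3814]
Σpᵢ² = (144 + 2304 + 1369)/97² = 3817/9409
Gini = 1 - Σpᵢ² = 1 - 3817/9409 = 0.5943

0.5943


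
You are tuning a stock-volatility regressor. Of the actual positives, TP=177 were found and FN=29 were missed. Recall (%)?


Recall = TP/(TP+FN)
= 177/(177+29)
= 177/206 = 85.92%

85.92%


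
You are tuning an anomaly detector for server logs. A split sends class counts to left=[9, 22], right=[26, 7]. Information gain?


Parent = [35, 29], H_parent = 0.9937
H_left = 0.8691 (n=31), H_right = 0.7455 (n=33)
H_children = (31/64)·0.8691 + (33/64)·0.7455 = 0.8054
IG = 0.9937 - 0.8054 = 0.1883

0.1883


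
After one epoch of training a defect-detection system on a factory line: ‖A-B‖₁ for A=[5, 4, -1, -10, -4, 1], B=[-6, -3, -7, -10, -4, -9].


d = |5+ 6| + |4+ 3| + |-1+ 7| + |-10+ 10| + |-4+ 4| + |1+ 9|
  = 11 + 7 + 6 + 0 + 0 + 10
  = 34

34


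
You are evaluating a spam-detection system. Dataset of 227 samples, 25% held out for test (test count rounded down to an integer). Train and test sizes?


Test = ⌊227·25/100⌋ = 56
Train = 227 - 56 = 171

Train: 171, Test: 56


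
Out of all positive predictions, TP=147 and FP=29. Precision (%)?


Precision = TP/(TP+FP)
= 147/(147+29)
= 147/176 = 83.52%

83.52%


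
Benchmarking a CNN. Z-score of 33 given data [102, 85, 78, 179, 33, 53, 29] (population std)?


μ = 79.8571, σ = 47.5888
z = (33 - 79.8571)/47.5888 = -0.9846

-0.9846


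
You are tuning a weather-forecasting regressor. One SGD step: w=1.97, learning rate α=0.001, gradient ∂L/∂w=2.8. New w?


w_new = w - α·∇
= 1.97 - 0.001·2.8
= 1.97 - 0.0028
= 1.9672

1.9672


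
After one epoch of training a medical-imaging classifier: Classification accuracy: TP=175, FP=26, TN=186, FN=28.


Accuracy = (TP+TN)/(TP+TN+FP+FN)
= (175+186)/(415)
= 361/415 = 86.99%

86.99%


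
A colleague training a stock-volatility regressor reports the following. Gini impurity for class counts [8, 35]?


Probabilities: [8/43, 35/43] ≈ [0.186, 0.814]
Σpᵢ² = (64 + 1225)/43² = 1289/1849
Gini = 1 - Σpᵢ² = 1 - 1289/1849 = 0.3029

0.3029


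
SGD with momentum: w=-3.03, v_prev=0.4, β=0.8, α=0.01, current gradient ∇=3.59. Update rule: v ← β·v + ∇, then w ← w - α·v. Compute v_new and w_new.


v_new = 0.8·0.4 + 3.59 = 0.32 + 3.59 = 3.91
w_new = -3.03 - 0.01·3.91 = -3.03 - 0.0391 = -3.0691

v_new=3.91, w_new=-3.0691


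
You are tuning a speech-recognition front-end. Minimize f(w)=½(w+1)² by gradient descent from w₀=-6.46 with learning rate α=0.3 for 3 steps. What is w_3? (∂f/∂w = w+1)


step 1: grad = -6.46+1 = -5.46; w = -6.46 - 0.3·(-5.46) = -4.822
step 2: grad = -4.822+1 = -3.822; w = -4.822 - 0.3·(-3.822) = -3.6754
step 3: grad = -3.6754+1 = -2.6754; w = -3.6754 - 0.3·(-2.6754) = -2.87278

-2.87278


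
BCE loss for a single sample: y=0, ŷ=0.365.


BCE = -[y·ln(p) + (1-y)·ln(1-p)]
= -0 - 1·ln(1-0.365)
= -ln(0.635) = 0.4541

0.4541


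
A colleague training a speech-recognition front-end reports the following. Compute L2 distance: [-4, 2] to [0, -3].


d = √((-4-0)² + (2+ 3)²)
  = √(16 + 25)
  = √41 = 6.4031

6.4031


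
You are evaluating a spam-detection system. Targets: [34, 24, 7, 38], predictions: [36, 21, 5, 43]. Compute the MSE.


Squared errors: (34-36)²=4, (24-21)²=9, (7-5)²=4, (38-43)²=25
Sum = 42
MSE = 42/4 = 21/2

21/2


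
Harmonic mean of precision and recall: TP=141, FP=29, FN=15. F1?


Precision = 141/170 = 0.8294
Recall = 141/156 = 0.9038
F1 = 2·P·R/(P+R) = 2·TP/(2·TP+FP+FN) = 282/(282+29+15) = 282/326 = 0.865

0.865


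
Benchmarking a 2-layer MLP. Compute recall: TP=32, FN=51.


Recall = TP/(TP+FN)
= 32/(32+51)
= 32/83 = 38.55%

38.55%


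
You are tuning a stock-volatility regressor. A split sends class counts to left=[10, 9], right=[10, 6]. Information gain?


Parent = [20, 15], H_parent = 0.9852
H_left = 0.998 (n=19), H_right = 0.9544 (n=16)
H_children = (19/35)·0.998 + (16/35)·0.9544 = 0.9781
IG = 0.9852 - 0.9781 = 0.0071

0.0071


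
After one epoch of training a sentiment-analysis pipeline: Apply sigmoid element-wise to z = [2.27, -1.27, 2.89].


σ(2.27) = 1/(1+e^-2.27) = 0.9064
σ(-1.27) = 1/(1+e^1.27) = 0.2193
σ(2.89) = 1/(1+e^-2.89) = 0.9473
result = [0.9064, 0.2193, 0.9473]

[0.9064, 0.2193, 0.9473]


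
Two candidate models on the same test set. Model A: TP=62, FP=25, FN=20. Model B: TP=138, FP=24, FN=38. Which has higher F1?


Model A: P=62/87=0.7126, R=62/82=0.7561, F1=2PR/(P+R)=2TP/(2TP+FP+FN)=124/169=0.7337
Model B: P=138/162=0.8519, R=138/176=0.7841, F1=2PR/(P+R)=2TP/(2TP+FP+FN)=276/338=0.8166
0.7337 < 0.8166 → Model B

Model B


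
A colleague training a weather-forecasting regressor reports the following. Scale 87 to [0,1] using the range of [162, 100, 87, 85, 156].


min=85, max=162
(87-85)/(162-85) = 2/77 = 0.026

0.026


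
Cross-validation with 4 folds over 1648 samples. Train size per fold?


Fold size = 1648/4 = 412
Training per fold = 1648 - 412 = 1236

1236


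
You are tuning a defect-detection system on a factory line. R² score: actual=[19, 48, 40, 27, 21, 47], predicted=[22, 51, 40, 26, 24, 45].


ȳ = 33.6667
SS_res = Σ(y-ŷ)² = 32
SS_tot = Σ(y-ȳ)² = 843.33
R² = 1 - SS_res/SS_tot = 1 - 0.0379 = 0.9621

0.9621


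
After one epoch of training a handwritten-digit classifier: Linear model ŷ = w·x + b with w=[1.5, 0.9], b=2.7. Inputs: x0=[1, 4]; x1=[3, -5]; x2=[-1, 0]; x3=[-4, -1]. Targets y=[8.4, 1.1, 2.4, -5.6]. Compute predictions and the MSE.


ŷ0 = (1.5)·(1) + (0.9)·(4) + 2.7 = 7.8
ŷ1 = (1.5)·(3) + (0.9)·(-5) + 2.7 = 2.7
ŷ2 = (1.5)·(-1) + (0.9)·(0) + 2.7 = 1.2
ŷ3 = (1.5)·(-4) + (0.9)·(-1) + 2.7 = -4.2
errors² = [0.36, 2.56, 1.44, 1.96]
MSE = 6.3200/4 = 1.58

1.58


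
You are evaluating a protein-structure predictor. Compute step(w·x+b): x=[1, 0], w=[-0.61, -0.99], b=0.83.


z = (1)·(-0.61) + (0)·(-0.99) + 0.83
  = 0.22
step(z) = 1 (z≥0)

1


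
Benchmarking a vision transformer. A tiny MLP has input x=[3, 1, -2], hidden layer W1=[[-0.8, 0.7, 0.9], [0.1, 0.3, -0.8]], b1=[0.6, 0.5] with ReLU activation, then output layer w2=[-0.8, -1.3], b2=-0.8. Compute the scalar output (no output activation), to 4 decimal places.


z1[0] = (-0.8)·(3) + (0.7)·(1) + (0.9)·(-2) + 0.6 = -2.9
z1[1] = (0.1)·(3) + (0.3)·(1) + (-0.8)·(-2) + 0.5 = 2.7
h = ReLU(z1) = [0.0, 2.7]
output = (-0.8)·(0.0) + (-1.3)·(2.7) - 0.8 = -4.31

-4.31


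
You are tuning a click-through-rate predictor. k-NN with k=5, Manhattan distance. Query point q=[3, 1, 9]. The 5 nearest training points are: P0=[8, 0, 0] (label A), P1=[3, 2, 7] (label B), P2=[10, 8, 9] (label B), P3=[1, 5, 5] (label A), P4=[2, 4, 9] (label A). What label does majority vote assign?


d(q,P0) = 15  (label A)
d(q,P1) = 3  (label B)
d(q,P2) = 14  (label B)
d(q,P3) = 10  (label A)
d(q,P4) = 4  (label A)
Votes: A=3, B=2
Majority → A

A


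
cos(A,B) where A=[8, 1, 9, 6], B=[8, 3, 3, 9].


A·B = 8·8 + 1·3 + 9·3 + 6·9 = 148
‖A‖ = √182 = 13.4907, ‖B‖ = √163 = 12.7671
cos = 148/(√182·√163) = 148/√29666 = 0.8593

0.8593


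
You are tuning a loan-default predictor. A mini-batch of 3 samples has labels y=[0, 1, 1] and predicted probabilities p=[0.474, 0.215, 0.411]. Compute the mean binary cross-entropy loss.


L[0] = -ln(1-0.474) = -ln(0.526) = 0.6425
L[1] = -ln(0.215) = 1.5371
L[2] = -ln(0.411) = 0.8892
mean = (0.6425 + 1.5371 + 0.8892)/3 = 1.0229

1.0229


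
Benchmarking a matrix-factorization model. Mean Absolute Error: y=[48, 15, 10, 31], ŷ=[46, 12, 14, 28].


Absolute errors: |48-46|=2, |15-12|=3, |10-14|=4, |31-28|=3
Sum = 12
MAE = 12/4 = 3

3


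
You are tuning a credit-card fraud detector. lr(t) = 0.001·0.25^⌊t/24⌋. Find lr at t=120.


n_drops = ⌊120/24⌋ = 5
lr = 0.001·0.25^5 = 0.001·0.0009765625 = 0.0000009765625

0.0000009765625


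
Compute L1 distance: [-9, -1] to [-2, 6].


d = |-9+ 2| + |-1-6|
  = 7 + 7
  = 14

14


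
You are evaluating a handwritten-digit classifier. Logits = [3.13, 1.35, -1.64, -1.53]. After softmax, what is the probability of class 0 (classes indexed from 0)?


Exponentials: e^3.13=22.874, e^1.35=3.8574, e^-1.64=0.194, e^-1.53=0.2165
Sum = 27.1419
Softmax = [0.8428, 0.1421, 0.0071, 0.008]
p[0] = 22.874/27.1419 = 0.8428

0.8428


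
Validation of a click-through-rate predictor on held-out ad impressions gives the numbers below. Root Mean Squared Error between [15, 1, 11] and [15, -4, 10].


MSE = 26/3 = 8.6667
RMSE = √(26/3) = 2.9439

2.9439


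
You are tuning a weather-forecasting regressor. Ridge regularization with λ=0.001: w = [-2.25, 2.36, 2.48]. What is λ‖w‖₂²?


‖w‖₂² = (-2.25)² + (2.36)² + (2.48)²
     = 5.0625 + 5.5696 + 6.1504
     = 16.7825
λ·‖w‖₂² = 0.001·16.7825 = 0.016782

0.016782


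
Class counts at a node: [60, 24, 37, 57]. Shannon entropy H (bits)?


Probabilities: [60/178, 24/178, 37/178, 57/178] ≈ [0.3371, 0.1348, 0.2079, 0.3202]
H = -((60/178)·log₂(60/178) + (24/178)·log₂(24/178) + (37/178)·log₂(37/178) + (57/178)·log₂(57/178))
  = 1.9158 bits

1.9158 bits


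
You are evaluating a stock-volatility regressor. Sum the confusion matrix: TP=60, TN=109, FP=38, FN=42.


Total = TP + TN + FP + FN
= 60 + 109 + 38 + 42
= 249
(Predicted positive: 98, predicted negative: 151)

249


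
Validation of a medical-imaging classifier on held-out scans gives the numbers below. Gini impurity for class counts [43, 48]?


Probabilities: [43/91, 48/91] ≈ [0.4725, 0.5275]
Σpᵢ² = (1849 + 2304)/91² = 4153/8281
Gini = 1 - Σpᵢ² = 1 - 4153/8281 = 0.4985

0.4985


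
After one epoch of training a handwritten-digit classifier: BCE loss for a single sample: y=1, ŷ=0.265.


BCE = -[y·ln(p) + (1-y)·ln(1-p)]
= -1·ln(0.265) - 0
= -ln(0.265) = 1.328

1.328


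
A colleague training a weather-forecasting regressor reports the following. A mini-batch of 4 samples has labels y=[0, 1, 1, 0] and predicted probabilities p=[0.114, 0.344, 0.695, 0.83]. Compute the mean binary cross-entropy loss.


L[0] = -ln(1-0.114) = -ln(0.886) = 0.121
L[1] = -ln(0.344) = 1.0671
L[2] = -ln(0.695) = 0.3638
L[3] = -ln(1-0.83) = -ln(0.17) = 1.772
mean = (0.121 + 1.0671 + 0.3638 + 1.772)/4 = 0.831

0.831


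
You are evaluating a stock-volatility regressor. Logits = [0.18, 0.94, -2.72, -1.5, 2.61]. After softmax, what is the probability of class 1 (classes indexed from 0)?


Exponentials: e^0.18=1.1972, e^0.94=2.56, e^-2.72=0.0659, e^-1.5=0.2231, e^2.61=13.5991
Sum = 17.6453
Softmax = [0.0678, 0.1451, 0.0037, 0.0126, 0.7707]
p[1] = 2.56/17.6453 = 0.1451

0.1451


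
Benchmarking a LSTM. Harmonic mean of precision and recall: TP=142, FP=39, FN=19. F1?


Precision = 142/181 = 0.7845
Recall = 142/161 = 0.882
F1 = 2·P·R/(P+R) = 2·TP/(2·TP+FP+FN) = 284/(284+39+19) = 284/342 = 0.8304

0.8304


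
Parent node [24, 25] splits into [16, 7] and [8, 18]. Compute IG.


Parent = [24, 25], H_parent = 0.9997
H_left = 0.8865 (n=23), H_right = 0.8905 (n=26)
H_children = (23/49)·0.8865 + (26/49)·0.8905 = 0.8886
IG = 0.9997 - 0.8886 = 0.1111

0.1111


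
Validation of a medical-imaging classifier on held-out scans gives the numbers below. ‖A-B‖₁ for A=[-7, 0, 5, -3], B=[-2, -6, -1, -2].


d = |-7+ 2| + |0+ 6| + |5+ 1| + |-3+ 2|
  = 5 + 6 + 6 + 1
  = 18

18


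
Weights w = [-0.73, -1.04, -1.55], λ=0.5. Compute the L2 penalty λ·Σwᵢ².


‖w‖₂² = (-0.73)² + (-1.04)² + (-1.55)²
     = 0.5329 + 1.0816 + 2.4025
     = 4.017
λ·‖w‖₂² = 0.5·4.017 = 2.0085

2.0085


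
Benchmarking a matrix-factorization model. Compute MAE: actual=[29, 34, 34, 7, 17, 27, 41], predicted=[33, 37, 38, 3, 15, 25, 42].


Absolute errors: |29-33|=4, |34-37|=3, |34-38|=4, |7-3|=4, |17-15|=2, |27-25|=2, |41-42|=1
Sum = 20
MAE = 20/7 = 20/7

20/7


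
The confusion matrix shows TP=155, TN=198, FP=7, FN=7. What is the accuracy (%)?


Accuracy = (TP+TN)/(TP+TN+FP+FN)
= (155+198)/(367)
= 353/367 = 96.19%

96.19%


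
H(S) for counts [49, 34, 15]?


Probabilities: [49/98, 34/98, 15/98] ≈ [0.5, 0.3469, 0.1531]
H = -((49/98)·log₂(49/98) + (34/98)·log₂(34/98) + (15/98)·log₂(15/98))
  = 1.4443 bits

1.4443 bits


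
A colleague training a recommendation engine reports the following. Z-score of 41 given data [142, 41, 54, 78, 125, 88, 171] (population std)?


μ = 99.8571, σ = 44.1667
z = (41 - 99.8571)/44.1667 = -1.3326

-1.3326


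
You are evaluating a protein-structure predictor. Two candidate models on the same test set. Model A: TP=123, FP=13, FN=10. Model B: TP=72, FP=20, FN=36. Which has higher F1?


Model A: P=123/136=0.9044, R=123/133=0.9248, F1=2PR/(P+R)=2TP/(2TP+FP+FN)=246/269=0.9145
Model B: P=72/92=0.7826, R=72/108=0.6667, F1=2PR/(P+R)=2TP/(2TP+FP+FN)=144/200=0.72
0.9145 > 0.72 → Model A

Model A


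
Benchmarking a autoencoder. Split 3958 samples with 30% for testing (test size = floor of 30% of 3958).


Test = ⌊3958·30/100⌋ = 1187
Train = 3958 - 1187 = 2771

Train: 2771, Test: 1187


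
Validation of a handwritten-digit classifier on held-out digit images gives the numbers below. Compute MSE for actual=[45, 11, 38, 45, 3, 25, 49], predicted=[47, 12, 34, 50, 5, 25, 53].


Squared errors: (45-47)²=4, (11-12)²=1, (38-34)²=16, (45-50)²=25, (3-5)²=4, (25-25)²=0, (49-53)²=16
Sum = 66
MSE = 66/7 = 66/7

66/7


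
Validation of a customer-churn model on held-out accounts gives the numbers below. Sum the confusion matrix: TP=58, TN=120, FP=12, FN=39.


Total = TP + TN + FP + FN
= 58 + 120 + 12 + 39
= 229
(Predicted positive: 70, predicted negative: 159)

229


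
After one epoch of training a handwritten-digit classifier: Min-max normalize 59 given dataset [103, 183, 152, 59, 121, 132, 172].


min=59, max=183
(59-59)/(183-59) = 0/124 = 0.0

0.0


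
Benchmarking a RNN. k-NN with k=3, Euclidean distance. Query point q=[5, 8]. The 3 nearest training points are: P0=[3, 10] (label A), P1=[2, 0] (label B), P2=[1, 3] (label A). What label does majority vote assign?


d(q,P0) = 2.8284  (label A)
d(q,P1) = 8.544  (label B)
d(q,P2) = 6.4031  (label A)
Votes: A=2, B=1
Majority → A

A


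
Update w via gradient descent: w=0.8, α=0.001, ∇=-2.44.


w_new = w - α·∇
= 0.8 - 0.001·-2.44
= 0.8 + 0.00244
= 0.80244

0.80244


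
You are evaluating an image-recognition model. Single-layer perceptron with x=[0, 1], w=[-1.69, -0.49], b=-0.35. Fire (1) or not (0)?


z = (0)·(-1.69) + (1)·(-0.49) - 0.35
  = -0.84
step(z) = 0 (z<0)

0


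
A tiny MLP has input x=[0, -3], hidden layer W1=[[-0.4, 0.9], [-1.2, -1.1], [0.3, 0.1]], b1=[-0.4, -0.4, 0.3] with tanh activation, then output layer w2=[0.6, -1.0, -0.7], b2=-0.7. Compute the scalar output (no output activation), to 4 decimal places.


z1[0] = (-0.4)·(0) + (0.9)·(-3) - 0.4 = -3.1
z1[1] = (-1.2)·(0) + (-1.1)·(-3) - 0.4 = 2.9
z1[2] = (0.3)·(0) + (0.1)·(-3) + 0.3 = 0.0
h = tanh(z1) = [-0.9959, 0.994, 0.0]
output = (0.6)·(-0.9959) + (-1.0)·(0.994) + (-0.7)·(0.0) - 0.7 = -2.2915

-2.2915


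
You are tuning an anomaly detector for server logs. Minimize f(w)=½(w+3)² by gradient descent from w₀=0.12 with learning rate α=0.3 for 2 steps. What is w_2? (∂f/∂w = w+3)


step 1: grad = 0.12+3 = 3.12; w = 0.12 - 0.3·(3.12) = -0.816
step 2: grad = -0.816+3 = 2.184; w = -0.816 - 0.3·(2.184) = -1.4712

-1.4712


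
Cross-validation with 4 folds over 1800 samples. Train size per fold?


Fold size = 1800/4 = 450
Training per fold = 1800 - 450 = 1350

1350


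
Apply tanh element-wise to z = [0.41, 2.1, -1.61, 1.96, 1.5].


tanh(0.41) = 0.3885
tanh(2.1) = 0.9705
tanh(-1.61) = -0.9232
tanh(1.96) = 0.9611
tanh(1.5) = 0.9051
result = [0.3885, 0.9705, -0.9232, 0.9611, 0.9051]

[0.3885, 0.9705, -0.9232, 0.9611, 0.9051]


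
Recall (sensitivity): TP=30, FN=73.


Recall = TP/(TP+FN)
= 30/(30+73)
= 30/103 = 29.13%

29.13%


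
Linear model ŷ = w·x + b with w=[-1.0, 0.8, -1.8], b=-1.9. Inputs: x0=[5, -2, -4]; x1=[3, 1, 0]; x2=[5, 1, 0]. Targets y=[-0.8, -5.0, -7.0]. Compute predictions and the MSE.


ŷ0 = (-1.0)·(5) + (0.8)·(-2) + (-1.8)·(-4) - 1.9 = -1.3
ŷ1 = (-1.0)·(3) + (0.8)·(1) + (-1.8)·(0) - 1.9 = -4.1
ŷ2 = (-1.0)·(5) + (0.8)·(1) + (-1.8)·(0) - 1.9 = -6.1
errors² = [0.25, 0.81, 0.81]
MSE = 1.8700/3 = 0.6233

0.6233


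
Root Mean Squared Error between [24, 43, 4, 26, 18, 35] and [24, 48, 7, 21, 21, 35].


MSE = 68/6 = 11.3333
RMSE = √(68/6) = 3.3665

3.3665


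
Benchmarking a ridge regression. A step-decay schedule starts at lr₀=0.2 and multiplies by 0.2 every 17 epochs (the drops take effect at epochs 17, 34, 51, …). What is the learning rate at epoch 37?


n_drops = ⌊37/17⌋ = 2
lr = 0.2·0.2^2 = 0.2·0.04 = 0.008

0.008


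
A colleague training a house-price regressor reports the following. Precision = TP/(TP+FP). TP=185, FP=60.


Precision = TP/(TP+FP)
= 185/(185+60)
= 185/245 = 75.51%

75.51%


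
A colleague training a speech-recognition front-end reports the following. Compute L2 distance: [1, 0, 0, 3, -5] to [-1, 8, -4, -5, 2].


d = √((1+ 1)² + (0-8)² + (0+ 4)² + (3+ 5)² + (-5-2)²)
  = √(4 + 64 + 16 + 64 + 49)
  = √197 = 14.0357

14.0357


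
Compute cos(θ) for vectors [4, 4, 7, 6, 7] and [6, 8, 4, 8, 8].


A·B = 4·6 + 4·8 + 7·4 + 6·8 + 7·8 = 188
‖A‖ = √166 = 12.8841, ‖B‖ = √244 = 15.6205
cos = 188/(√166·√244) = 188/√40504 = 0.9341

0.9341


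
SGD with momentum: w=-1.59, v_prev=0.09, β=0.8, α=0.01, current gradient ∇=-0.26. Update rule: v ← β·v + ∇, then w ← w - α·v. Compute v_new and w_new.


v_new = 0.8·0.09 - 0.26 = 0.072 - 0.26 = -0.188
w_new = -1.59 - 0.01·-0.188 = -1.59 + 0.00188 = -1.58812

v_new=-0.188, w_new=-1.58812


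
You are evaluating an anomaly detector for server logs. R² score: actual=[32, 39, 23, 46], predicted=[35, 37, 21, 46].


ȳ = 35
SS_res = Σ(y-ŷ)² = 17
SS_tot = Σ(y-ȳ)² = 290
R² = 1 - SS_res/SS_tot = 1 - 0.0586 = 0.9414

0.9414
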